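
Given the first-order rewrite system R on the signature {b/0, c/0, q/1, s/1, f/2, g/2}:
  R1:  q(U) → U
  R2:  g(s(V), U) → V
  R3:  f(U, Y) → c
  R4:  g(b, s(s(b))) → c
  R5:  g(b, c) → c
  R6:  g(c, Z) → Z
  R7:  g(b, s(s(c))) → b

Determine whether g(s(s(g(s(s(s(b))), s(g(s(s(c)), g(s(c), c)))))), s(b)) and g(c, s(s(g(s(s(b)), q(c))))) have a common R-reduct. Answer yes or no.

Reduce t₁ = g(s(s(g(s(s(s(b))), s(g(s(s(c)), g(s(c), c)))))), s(b)):
1. g(s(s(g(s(s(s(b))), s(g(s(s(c)), g(s(c), c)))))), s(b))  →  s(g(s(s(s(b))), s(g(s(s(c)), g(s(c), c)))))   [R2 at ε]
2. s(g(s(s(s(b))), s(g(s(s(c)), g(s(c), c)))))  →  s(s(s(b)))   [R2 at 1]

Reduce t₂ = g(c, s(s(g(s(s(b)), q(c))))):
1. g(c, s(s(g(s(s(b)), q(c)))))  →  s(s(g(s(s(b)), q(c))))   [R6 at ε]
2. s(s(g(s(s(b)), q(c))))  →  s(s(s(b)))   [R2 at 1.1]

yes — NF(t₁) = s(s(s(b))), NF(t₂) = s(s(s(b)))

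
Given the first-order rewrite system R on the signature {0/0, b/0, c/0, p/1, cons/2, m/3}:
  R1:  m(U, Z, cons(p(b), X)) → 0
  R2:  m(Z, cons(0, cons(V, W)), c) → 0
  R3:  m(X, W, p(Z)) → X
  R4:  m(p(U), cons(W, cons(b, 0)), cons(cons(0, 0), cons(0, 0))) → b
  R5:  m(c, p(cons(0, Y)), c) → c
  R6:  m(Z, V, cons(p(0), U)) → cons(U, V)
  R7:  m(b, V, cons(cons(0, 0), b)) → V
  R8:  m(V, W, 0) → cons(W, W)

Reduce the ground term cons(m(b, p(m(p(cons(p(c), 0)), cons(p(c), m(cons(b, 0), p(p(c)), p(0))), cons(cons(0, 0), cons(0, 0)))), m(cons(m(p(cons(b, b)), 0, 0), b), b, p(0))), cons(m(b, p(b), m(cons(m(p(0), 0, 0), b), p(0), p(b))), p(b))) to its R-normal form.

1. cons(m(b, p(m(p(cons(p(c), 0)), cons(p(c), m(cons(b, 0), p(p(c)), p(0))), cons(cons(0, 0), cons(0, 0)))), m(cons(m(p(cons(b, b)), 0, 0), b), b, p(0))), cons(m(b, p(b), m(cons(m(p(0), 0, 0), b), p(0), p(b))), p(b)))  →  cons(m(b, p(m(p(cons(p(c), 0)), cons(p(c), cons(b, 0)), cons(cons(0, 0), cons(0, 0)))), m(cons(m(p(cons(b, b)), 0, 0), b), b, p(0))), cons(m(b, p(b), m(cons(m(p(0), 0, 0), b), p(0), p(b))), p(b)))   [R3 at 1.2.1.2.2]
2. cons(m(b, p(m(p(cons(p(c), 0)), cons(p(c), cons(b, 0)), cons(cons(0, 0), cons(0, 0)))), m(cons(m(p(cons(b, b)), 0, 0), b), b, p(0))), cons(m(b, p(b), m(cons(m(p(0), 0, 0), b), p(0), p(b))), p(b)))  →  cons(m(b, p(b), m(cons(m(p(cons(b, b)), 0, 0), b), b, p(0))), cons(m(b, p(b), m(cons(m(p(0), 0, 0), b), p(0), p(b))), p(b)))   [R4 at 1.2.1]
3. cons(m(b, p(b), m(cons(m(p(cons(b, b)), 0, 0), b), b, p(0))), cons(m(b, p(b), m(cons(m(p(0), 0, 0), b), p(0), p(b))), p(b)))  →  cons(m(b, p(b), cons(m(p(cons(b, b)), 0, 0), b)), cons(m(b, p(b), m(cons(m(p(0), 0, 0), b), p(0), p(b))), p(b)))   [R3 at 1.3]
4. cons(m(b, p(b), cons(m(p(cons(b, b)), 0, 0), b)), cons(m(b, p(b), m(cons(m(p(0), 0, 0), b), p(0), p(b))), p(b)))  →  cons(m(b, p(b), cons(cons(0, 0), b)), cons(m(b, p(b), m(cons(m(p(0), 0, 0), b), p(0), p(b))), p(b)))   [R8 at 1.3.1]
5. cons(m(b, p(b), cons(cons(0, 0), b)), cons(m(b, p(b), m(cons(m(p(0), 0, 0), b), p(0), p(b))), p(b)))  →  cons(p(b), cons(m(b, p(b), m(cons(m(p(0), 0, 0), b), p(0), p(b))), p(b)))   [R7 at 1]
6. cons(p(b), cons(m(b, p(b), m(cons(m(p(0), 0, 0), b), p(0), p(b))), p(b)))  →  cons(p(b), cons(m(b, p(b), cons(m(p(0), 0, 0), b)), p(b)))   [R3 at 2.1.3]
7. cons(p(b), cons(m(b, p(b), cons(m(p(0), 0, 0), b)), p(b)))  →  cons(p(b), cons(m(b, p(b), cons(cons(0, 0), b)), p(b)))   [R8 at 2.1.3.1]
8. cons(p(b), cons(m(b, p(b), cons(cons(0, 0), b)), p(b)))  →  cons(p(b), cons(p(b), p(b)))   [R7 at 2.1]

cons(p(b), cons(p(b), p(b)))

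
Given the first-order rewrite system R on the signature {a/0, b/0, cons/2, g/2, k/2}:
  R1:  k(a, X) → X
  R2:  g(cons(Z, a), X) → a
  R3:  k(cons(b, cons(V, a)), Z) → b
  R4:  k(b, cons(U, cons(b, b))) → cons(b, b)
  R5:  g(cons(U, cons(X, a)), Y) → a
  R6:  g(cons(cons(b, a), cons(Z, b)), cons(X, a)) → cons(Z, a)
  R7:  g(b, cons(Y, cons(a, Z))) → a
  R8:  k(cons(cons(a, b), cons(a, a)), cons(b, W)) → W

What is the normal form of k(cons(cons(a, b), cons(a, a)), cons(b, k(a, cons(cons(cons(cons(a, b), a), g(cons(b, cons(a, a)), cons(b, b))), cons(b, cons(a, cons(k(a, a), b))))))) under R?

1. k(cons(cons(a, b), cons(a, a)), cons(b, k(a, cons(cons(cons(cons(a, b), a), g(cons(b, cons(a, a)), cons(b, b))), cons(b, cons(a, cons(k(a, a), b)))))))  →  k(a, cons(cons(cons(cons(a, b), a), g(cons(b, cons(a, a)), cons(b, b))), cons(b, cons(a, cons(k(a, a), b)))))   [R8 at ε]
2. k(a, cons(cons(cons(cons(a, b), a), g(cons(b, cons(a, a)), cons(b, b))), cons(b, cons(a, cons(k(a, a), b)))))  →  cons(cons(cons(cons(a, b), a), g(cons(b, cons(a, a)), cons(b, b))), cons(b, cons(a, cons(k(a, a), b))))   [R1 at ε]
3. cons(cons(cons(cons(a, b), a), g(cons(b, cons(a, a)), cons(b, b))), cons(b, cons(a, cons(k(a, a), b))))  →  cons(cons(cons(cons(a, b), a), a), cons(b, cons(a, cons(k(a, a), b))))   [R5 at 1.2]
4. cons(cons(cons(cons(a, b), a), a), cons(b, cons(a, cons(k(a, a), b))))  →  cons(cons(cons(cons(a, b), a), a), cons(b, cons(a, cons(a, b))))   [R1 at 2.2.2.1]

cons(cons(cons(cons(a, b), a), a), cons(b, cons(a, cons(a, b))))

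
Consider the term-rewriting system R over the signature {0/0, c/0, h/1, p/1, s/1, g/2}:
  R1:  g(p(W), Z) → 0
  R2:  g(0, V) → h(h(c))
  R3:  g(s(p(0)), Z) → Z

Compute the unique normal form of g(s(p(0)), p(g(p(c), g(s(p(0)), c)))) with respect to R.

1. g(s(p(0)), p(g(p(c), g(s(p(0)), c))))  →  p(g(p(c), g(s(p(0)), c)))   [R3 at ε]
2. p(g(p(c), g(s(p(0)), c)))  →  p(0)   [R1 at 1]

p(0)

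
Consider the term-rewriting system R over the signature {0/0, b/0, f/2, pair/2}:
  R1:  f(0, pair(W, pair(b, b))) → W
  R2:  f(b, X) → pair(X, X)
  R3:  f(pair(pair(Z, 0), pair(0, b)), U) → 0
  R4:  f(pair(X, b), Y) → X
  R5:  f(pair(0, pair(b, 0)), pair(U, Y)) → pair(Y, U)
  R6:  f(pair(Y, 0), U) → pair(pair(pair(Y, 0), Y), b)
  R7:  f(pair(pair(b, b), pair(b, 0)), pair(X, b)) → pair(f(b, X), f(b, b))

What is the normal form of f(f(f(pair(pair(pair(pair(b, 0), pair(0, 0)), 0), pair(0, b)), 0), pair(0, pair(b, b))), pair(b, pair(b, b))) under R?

b

1. f(f(f(pair(pair(pair(pair(b, 0), pair(0, 0)), 0), pair(0, b)), 0), pair(0, pair(b, b))), pair(b, pair(b, b)))  →  f(f(0, pair(0, pair(b, b))), pair(b, pair(b, b)))   [R3 at 1.1]
2. f(f(0, pair(0, pair(b, b))), pair(b, pair(b, b)))  →  f(0, pair(b, pair(b, b)))   [R1 at 1]
3. f(0, pair(b, pair(b, b)))  →  b   [R1 at ε]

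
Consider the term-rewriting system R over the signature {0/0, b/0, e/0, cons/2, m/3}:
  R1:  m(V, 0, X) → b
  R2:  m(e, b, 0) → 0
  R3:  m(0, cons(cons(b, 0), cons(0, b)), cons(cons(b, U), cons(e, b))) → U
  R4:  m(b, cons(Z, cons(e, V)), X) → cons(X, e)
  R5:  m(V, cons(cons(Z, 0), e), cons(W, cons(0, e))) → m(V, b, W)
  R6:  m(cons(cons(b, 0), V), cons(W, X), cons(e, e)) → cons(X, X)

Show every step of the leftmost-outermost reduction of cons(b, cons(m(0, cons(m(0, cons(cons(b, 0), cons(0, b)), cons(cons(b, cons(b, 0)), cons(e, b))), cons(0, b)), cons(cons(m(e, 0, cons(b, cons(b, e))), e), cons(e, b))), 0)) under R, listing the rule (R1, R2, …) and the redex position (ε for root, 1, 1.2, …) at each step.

cons(b, cons(e, 0))

1. cons(b, cons(m(0, cons(m(0, cons(cons(b, 0), cons(0, b)), cons(cons(b, cons(b, 0)), cons(e, b))), cons(0, b)), cons(cons(m(e, 0, cons(b, cons(b, e))), e), cons(e, b))), 0))  →  cons(b, cons(m(0, cons(cons(b, 0), cons(0, b)), cons(cons(m(e, 0, cons(b, cons(b, e))), e), cons(e, b))), 0))   [R3 at 2.1.2.1]
2. cons(b, cons(m(0, cons(cons(b, 0), cons(0, b)), cons(cons(m(e, 0, cons(b, cons(b, e))), e), cons(e, b))), 0))  →  cons(b, cons(m(0, cons(cons(b, 0), cons(0, b)), cons(cons(b, e), cons(e, b))), 0))   [R1 at 2.1.3.1.1]
3. cons(b, cons(m(0, cons(cons(b, 0), cons(0, b)), cons(cons(b, e), cons(e, b))), 0))  →  cons(b, cons(e, 0))   [R3 at 2.1]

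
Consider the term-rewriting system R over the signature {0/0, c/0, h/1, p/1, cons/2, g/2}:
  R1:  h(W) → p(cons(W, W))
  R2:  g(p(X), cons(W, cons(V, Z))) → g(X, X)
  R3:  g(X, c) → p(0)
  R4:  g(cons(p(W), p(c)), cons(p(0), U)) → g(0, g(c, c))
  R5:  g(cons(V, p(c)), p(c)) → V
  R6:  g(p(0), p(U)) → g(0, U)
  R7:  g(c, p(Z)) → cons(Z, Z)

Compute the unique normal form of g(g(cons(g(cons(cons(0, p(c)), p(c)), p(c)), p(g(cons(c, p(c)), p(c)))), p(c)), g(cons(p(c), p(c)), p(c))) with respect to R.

0

1. g(g(cons(g(cons(cons(0, p(c)), p(c)), p(c)), p(g(cons(c, p(c)), p(c)))), p(c)), g(cons(p(c), p(c)), p(c)))  →  g(g(cons(cons(0, p(c)), p(g(cons(c, p(c)), p(c)))), p(c)), g(cons(p(c), p(c)), p(c)))   [R5 at 1.1.1]
2. g(g(cons(cons(0, p(c)), p(g(cons(c, p(c)), p(c)))), p(c)), g(cons(p(c), p(c)), p(c)))  →  g(g(cons(cons(0, p(c)), p(c)), p(c)), g(cons(p(c), p(c)), p(c)))   [R5 at 1.1.2.1]
3. g(g(cons(cons(0, p(c)), p(c)), p(c)), g(cons(p(c), p(c)), p(c)))  →  g(cons(0, p(c)), g(cons(p(c), p(c)), p(c)))   [R5 at 1]
4. g(cons(0, p(c)), g(cons(p(c), p(c)), p(c)))  →  g(cons(0, p(c)), p(c))   [R5 at 2]
5. g(cons(0, p(c)), p(c))  →  0   [R5 at ε]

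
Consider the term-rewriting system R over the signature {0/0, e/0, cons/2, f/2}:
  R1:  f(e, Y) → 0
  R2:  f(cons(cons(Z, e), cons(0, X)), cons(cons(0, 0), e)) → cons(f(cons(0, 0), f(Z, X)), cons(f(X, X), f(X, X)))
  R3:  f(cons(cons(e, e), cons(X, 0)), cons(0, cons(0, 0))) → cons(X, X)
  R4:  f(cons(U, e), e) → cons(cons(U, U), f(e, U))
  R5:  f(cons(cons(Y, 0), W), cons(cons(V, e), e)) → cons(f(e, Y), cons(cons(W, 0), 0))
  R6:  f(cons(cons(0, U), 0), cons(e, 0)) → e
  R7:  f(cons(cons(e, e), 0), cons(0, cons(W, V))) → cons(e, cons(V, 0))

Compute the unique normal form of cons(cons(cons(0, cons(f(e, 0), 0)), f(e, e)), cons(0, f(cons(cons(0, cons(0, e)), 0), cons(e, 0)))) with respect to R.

cons(cons(cons(0, cons(0, 0)), 0), cons(0, e))

1. cons(cons(cons(0, cons(f(e, 0), 0)), f(e, e)), cons(0, f(cons(cons(0, cons(0, e)), 0), cons(e, 0))))  →  cons(cons(cons(0, cons(0, 0)), f(e, e)), cons(0, f(cons(cons(0, cons(0, e)), 0), cons(e, 0))))   [R1 at 1.1.2.1]
2. cons(cons(cons(0, cons(0, 0)), f(e, e)), cons(0, f(cons(cons(0, cons(0, e)), 0), cons(e, 0))))  →  cons(cons(cons(0, cons(0, 0)), 0), cons(0, f(cons(cons(0, cons(0, e)), 0), cons(e, 0))))   [R1 at 1.2]
3. cons(cons(cons(0, cons(0, 0)), 0), cons(0, f(cons(cons(0, cons(0, e)), 0), cons(e, 0))))  →  cons(cons(cons(0, cons(0, 0)), 0), cons(0, e))   [R6 at 2.2]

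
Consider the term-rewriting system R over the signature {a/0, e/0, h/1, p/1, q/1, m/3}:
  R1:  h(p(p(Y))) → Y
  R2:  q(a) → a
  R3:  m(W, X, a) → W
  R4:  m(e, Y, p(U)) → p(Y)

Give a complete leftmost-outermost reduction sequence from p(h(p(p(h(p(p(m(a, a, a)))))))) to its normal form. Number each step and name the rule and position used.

p(a)

1. p(h(p(p(h(p(p(m(a, a, a))))))))  →  p(h(p(p(m(a, a, a)))))   [R1 at 1]
2. p(h(p(p(m(a, a, a)))))  →  p(m(a, a, a))   [R1 at 1]
3. p(m(a, a, a))  →  p(a)   [R3 at 1]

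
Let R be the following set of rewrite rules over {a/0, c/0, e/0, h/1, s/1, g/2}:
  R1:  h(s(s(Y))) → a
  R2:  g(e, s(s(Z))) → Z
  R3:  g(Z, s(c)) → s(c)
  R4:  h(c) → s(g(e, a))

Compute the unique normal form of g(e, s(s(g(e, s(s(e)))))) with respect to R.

e

1. g(e, s(s(g(e, s(s(e))))))  →  g(e, s(s(e)))   [R2 at ε]
2. g(e, s(s(e)))  →  e   [R2 at ε]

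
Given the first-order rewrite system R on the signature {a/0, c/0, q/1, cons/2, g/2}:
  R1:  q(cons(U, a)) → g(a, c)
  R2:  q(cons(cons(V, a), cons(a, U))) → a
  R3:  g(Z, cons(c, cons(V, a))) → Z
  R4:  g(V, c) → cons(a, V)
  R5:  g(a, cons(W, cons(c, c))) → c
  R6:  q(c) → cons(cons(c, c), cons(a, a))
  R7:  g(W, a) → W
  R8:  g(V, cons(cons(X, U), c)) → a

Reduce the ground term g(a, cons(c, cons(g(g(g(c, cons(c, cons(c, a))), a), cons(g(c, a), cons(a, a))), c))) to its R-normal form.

c

1. g(a, cons(c, cons(g(g(g(c, cons(c, cons(c, a))), a), cons(g(c, a), cons(a, a))), c)))  →  g(a, cons(c, cons(g(g(c, cons(c, cons(c, a))), cons(g(c, a), cons(a, a))), c)))   [R7 at 2.2.1.1]
2. g(a, cons(c, cons(g(g(c, cons(c, cons(c, a))), cons(g(c, a), cons(a, a))), c)))  →  g(a, cons(c, cons(g(c, cons(g(c, a), cons(a, a))), c)))   [R3 at 2.2.1.1]
3. g(a, cons(c, cons(g(c, cons(g(c, a), cons(a, a))), c)))  →  g(a, cons(c, cons(g(c, cons(c, cons(a, a))), c)))   [R7 at 2.2.1.2.1]
4. g(a, cons(c, cons(g(c, cons(c, cons(a, a))), c)))  →  g(a, cons(c, cons(c, c)))   [R3 at 2.2.1]
5. g(a, cons(c, cons(c, c)))  →  c   [R5 at ε]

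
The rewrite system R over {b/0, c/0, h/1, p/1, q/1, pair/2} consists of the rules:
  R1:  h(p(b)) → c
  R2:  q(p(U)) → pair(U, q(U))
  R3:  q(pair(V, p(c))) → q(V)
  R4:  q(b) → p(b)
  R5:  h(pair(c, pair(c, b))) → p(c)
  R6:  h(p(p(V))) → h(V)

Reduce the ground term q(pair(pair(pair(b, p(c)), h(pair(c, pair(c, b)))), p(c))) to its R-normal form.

p(b)

1. q(pair(pair(pair(b, p(c)), h(pair(c, pair(c, b)))), p(c)))  →  q(pair(pair(b, p(c)), h(pair(c, pair(c, b)))))   [R3 at ε]
2. q(pair(pair(b, p(c)), h(pair(c, pair(c, b)))))  →  q(pair(pair(b, p(c)), p(c)))   [R5 at 1.2]
3. q(pair(pair(b, p(c)), p(c)))  →  q(pair(b, p(c)))   [R3 at ε]
4. q(pair(b, p(c)))  →  q(b)   [R3 at ε]
5. q(b)  →  p(b)   [R4 at ε]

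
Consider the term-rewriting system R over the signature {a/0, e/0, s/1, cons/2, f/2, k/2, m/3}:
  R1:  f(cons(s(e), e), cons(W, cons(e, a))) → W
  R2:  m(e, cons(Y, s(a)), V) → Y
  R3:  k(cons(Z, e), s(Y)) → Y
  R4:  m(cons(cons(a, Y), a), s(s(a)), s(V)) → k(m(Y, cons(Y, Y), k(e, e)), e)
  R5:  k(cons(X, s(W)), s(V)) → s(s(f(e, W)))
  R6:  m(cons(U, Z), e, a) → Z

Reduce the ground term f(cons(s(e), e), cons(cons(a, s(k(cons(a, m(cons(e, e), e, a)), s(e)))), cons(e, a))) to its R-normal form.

1. f(cons(s(e), e), cons(cons(a, s(k(cons(a, m(cons(e, e), e, a)), s(e)))), cons(e, a)))  →  cons(a, s(k(cons(a, m(cons(e, e), e, a)), s(e))))   [R1 at ε]
2. cons(a, s(k(cons(a, m(cons(e, e), e, a)), s(e))))  →  cons(a, s(k(cons(a, e), s(e))))   [R6 at 2.1.1.2]
3. cons(a, s(k(cons(a, e), s(e))))  →  cons(a, s(e))   [R3 at 2.1]

cons(a, s(e))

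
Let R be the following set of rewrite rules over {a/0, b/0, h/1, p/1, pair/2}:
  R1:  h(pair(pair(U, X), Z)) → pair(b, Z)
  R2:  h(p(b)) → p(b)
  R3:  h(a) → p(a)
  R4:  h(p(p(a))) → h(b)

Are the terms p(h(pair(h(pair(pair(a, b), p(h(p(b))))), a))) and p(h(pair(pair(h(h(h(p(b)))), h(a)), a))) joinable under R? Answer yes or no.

yes — NF(t₁) = p(pair(b, a)), NF(t₂) = p(pair(b, a))

Reduce t₁ = p(h(pair(h(pair(pair(a, b), p(h(p(b))))), a))):
1. p(h(pair(h(pair(pair(a, b), p(h(p(b))))), a)))  →  p(h(pair(pair(b, p(h(p(b)))), a)))   [R1 at 1.1.1]
2. p(h(pair(pair(b, p(h(p(b)))), a)))  →  p(pair(b, a))   [R1 at 1]

Reduce t₂ = p(h(pair(pair(h(h(h(p(b)))), h(a)), a))):
1. p(h(pair(pair(h(h(h(p(b)))), h(a)), a)))  →  p(pair(b, a))   [R1 at 1]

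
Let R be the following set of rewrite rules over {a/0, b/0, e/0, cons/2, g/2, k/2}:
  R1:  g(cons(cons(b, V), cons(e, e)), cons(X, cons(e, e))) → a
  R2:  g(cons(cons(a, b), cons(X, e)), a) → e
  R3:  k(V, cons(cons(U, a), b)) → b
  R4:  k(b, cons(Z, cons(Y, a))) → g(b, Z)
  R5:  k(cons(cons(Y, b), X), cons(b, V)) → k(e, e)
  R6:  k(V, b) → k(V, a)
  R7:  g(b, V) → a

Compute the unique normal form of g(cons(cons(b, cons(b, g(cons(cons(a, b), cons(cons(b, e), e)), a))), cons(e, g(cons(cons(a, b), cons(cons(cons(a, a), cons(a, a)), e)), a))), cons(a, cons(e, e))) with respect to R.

1. g(cons(cons(b, cons(b, g(cons(cons(a, b), cons(cons(b, e), e)), a))), cons(e, g(cons(cons(a, b), cons(cons(cons(a, a), cons(a, a)), e)), a))), cons(a, cons(e, e)))  →  g(cons(cons(b, cons(b, e)), cons(e, g(cons(cons(a, b), cons(cons(cons(a, a), cons(a, a)), e)), a))), cons(a, cons(e, e)))   [R2 at 1.1.2.2]
2. g(cons(cons(b, cons(b, e)), cons(e, g(cons(cons(a, b), cons(cons(cons(a, a), cons(a, a)), e)), a))), cons(a, cons(e, e)))  →  g(cons(cons(b, cons(b, e)), cons(e, e)), cons(a, cons(e, e)))   [R2 at 1.2.2]
3. g(cons(cons(b, cons(b, e)), cons(e, e)), cons(a, cons(e, e)))  →  a   [R1 at ε]

a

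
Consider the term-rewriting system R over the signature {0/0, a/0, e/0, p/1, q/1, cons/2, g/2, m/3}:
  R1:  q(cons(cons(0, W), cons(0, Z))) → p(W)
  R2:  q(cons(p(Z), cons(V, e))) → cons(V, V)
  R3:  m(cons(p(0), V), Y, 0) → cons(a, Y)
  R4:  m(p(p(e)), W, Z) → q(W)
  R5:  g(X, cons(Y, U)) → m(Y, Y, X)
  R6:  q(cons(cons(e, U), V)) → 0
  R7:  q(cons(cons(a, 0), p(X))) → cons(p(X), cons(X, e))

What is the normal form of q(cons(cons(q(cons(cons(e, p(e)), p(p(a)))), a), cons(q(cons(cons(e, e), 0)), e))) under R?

1. q(cons(cons(q(cons(cons(e, p(e)), p(p(a)))), a), cons(q(cons(cons(e, e), 0)), e)))  →  q(cons(cons(0, a), cons(q(cons(cons(e, e), 0)), e)))   [R6 at 1.1.1]
2. q(cons(cons(0, a), cons(q(cons(cons(e, e), 0)), e)))  →  q(cons(cons(0, a), cons(0, e)))   [R6 at 1.2.1]
3. q(cons(cons(0, a), cons(0, e)))  →  p(a)   [R1 at ε]

p(a)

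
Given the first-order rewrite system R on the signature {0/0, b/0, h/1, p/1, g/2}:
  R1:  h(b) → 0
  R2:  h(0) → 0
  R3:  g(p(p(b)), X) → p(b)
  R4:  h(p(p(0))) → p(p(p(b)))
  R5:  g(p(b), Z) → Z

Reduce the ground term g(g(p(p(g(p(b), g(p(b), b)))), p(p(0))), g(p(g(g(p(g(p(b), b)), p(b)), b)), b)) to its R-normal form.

b

1. g(g(p(p(g(p(b), g(p(b), b)))), p(p(0))), g(p(g(g(p(g(p(b), b)), p(b)), b)), b))  →  g(g(p(p(g(p(b), b))), p(p(0))), g(p(g(g(p(g(p(b), b)), p(b)), b)), b))   [R5 at 1.1.1.1]
2. g(g(p(p(g(p(b), b))), p(p(0))), g(p(g(g(p(g(p(b), b)), p(b)), b)), b))  →  g(g(p(p(b)), p(p(0))), g(p(g(g(p(g(p(b), b)), p(b)), b)), b))   [R5 at 1.1.1.1]
3. g(g(p(p(b)), p(p(0))), g(p(g(g(p(g(p(b), b)), p(b)), b)), b))  →  g(p(b), g(p(g(g(p(g(p(b), b)), p(b)), b)), b))   [R3 at 1]
4. g(p(b), g(p(g(g(p(g(p(b), b)), p(b)), b)), b))  →  g(p(g(g(p(g(p(b), b)), p(b)), b)), b)   [R5 at ε]
5. g(p(g(g(p(g(p(b), b)), p(b)), b)), b)  →  g(p(g(g(p(b), p(b)), b)), b)   [R5 at 1.1.1.1.1]
6. g(p(g(g(p(b), p(b)), b)), b)  →  g(p(g(p(b), b)), b)   [R5 at 1.1.1]
7. g(p(g(p(b), b)), b)  →  g(p(b), b)   [R5 at 1.1]
8. g(p(b), b)  →  b   [R5 at ε]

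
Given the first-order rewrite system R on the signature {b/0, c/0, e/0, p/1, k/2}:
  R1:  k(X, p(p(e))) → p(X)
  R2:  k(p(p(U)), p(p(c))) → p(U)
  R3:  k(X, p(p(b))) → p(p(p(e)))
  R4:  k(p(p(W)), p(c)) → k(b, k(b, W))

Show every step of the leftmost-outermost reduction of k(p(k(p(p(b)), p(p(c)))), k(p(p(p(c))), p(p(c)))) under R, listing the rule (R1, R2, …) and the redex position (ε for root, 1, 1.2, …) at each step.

1. k(p(k(p(p(b)), p(p(c)))), k(p(p(p(c))), p(p(c))))  →  k(p(p(b)), k(p(p(p(c))), p(p(c))))   [R2 at 1.1]
2. k(p(p(b)), k(p(p(p(c))), p(p(c))))  →  k(p(p(b)), p(p(c)))   [R2 at 2]
3. k(p(p(b)), p(p(c)))  →  p(b)   [R2 at ε]

p(b)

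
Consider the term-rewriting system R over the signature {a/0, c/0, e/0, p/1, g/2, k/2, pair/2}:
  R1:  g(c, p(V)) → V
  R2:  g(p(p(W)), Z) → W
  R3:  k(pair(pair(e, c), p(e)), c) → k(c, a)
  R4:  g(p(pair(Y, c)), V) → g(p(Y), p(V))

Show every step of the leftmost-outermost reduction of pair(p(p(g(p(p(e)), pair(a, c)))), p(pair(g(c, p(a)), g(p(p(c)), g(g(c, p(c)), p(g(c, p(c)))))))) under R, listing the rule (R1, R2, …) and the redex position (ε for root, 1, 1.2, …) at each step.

pair(p(p(e)), p(pair(a, c)))

1. pair(p(p(g(p(p(e)), pair(a, c)))), p(pair(g(c, p(a)), g(p(p(c)), g(g(c, p(c)), p(g(c, p(c))))))))  →  pair(p(p(e)), p(pair(g(c, p(a)), g(p(p(c)), g(g(c, p(c)), p(g(c, p(c))))))))   [R2 at 1.1.1]
2. pair(p(p(e)), p(pair(g(c, p(a)), g(p(p(c)), g(g(c, p(c)), p(g(c, p(c))))))))  →  pair(p(p(e)), p(pair(a, g(p(p(c)), g(g(c, p(c)), p(g(c, p(c))))))))   [R1 at 2.1.1]
3. pair(p(p(e)), p(pair(a, g(p(p(c)), g(g(c, p(c)), p(g(c, p(c))))))))  →  pair(p(p(e)), p(pair(a, c)))   [R2 at 2.1.2]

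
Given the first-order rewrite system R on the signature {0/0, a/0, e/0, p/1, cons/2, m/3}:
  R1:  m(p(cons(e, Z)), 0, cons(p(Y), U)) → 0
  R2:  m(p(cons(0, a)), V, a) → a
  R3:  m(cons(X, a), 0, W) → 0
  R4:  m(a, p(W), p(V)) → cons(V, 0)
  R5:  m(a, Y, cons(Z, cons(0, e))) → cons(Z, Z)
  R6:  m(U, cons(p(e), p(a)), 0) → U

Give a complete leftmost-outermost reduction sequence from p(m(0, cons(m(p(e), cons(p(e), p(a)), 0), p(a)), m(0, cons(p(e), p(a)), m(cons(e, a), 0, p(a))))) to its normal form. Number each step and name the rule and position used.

p(0)

1. p(m(0, cons(m(p(e), cons(p(e), p(a)), 0), p(a)), m(0, cons(p(e), p(a)), m(cons(e, a), 0, p(a)))))  →  p(m(0, cons(p(e), p(a)), m(0, cons(p(e), p(a)), m(cons(e, a), 0, p(a)))))   [R6 at 1.2.1]
2. p(m(0, cons(p(e), p(a)), m(0, cons(p(e), p(a)), m(cons(e, a), 0, p(a)))))  →  p(m(0, cons(p(e), p(a)), m(0, cons(p(e), p(a)), 0)))   [R3 at 1.3.3]
3. p(m(0, cons(p(e), p(a)), m(0, cons(p(e), p(a)), 0)))  →  p(m(0, cons(p(e), p(a)), 0))   [R6 at 1.3]
4. p(m(0, cons(p(e), p(a)), 0))  →  p(0)   [R6 at 1]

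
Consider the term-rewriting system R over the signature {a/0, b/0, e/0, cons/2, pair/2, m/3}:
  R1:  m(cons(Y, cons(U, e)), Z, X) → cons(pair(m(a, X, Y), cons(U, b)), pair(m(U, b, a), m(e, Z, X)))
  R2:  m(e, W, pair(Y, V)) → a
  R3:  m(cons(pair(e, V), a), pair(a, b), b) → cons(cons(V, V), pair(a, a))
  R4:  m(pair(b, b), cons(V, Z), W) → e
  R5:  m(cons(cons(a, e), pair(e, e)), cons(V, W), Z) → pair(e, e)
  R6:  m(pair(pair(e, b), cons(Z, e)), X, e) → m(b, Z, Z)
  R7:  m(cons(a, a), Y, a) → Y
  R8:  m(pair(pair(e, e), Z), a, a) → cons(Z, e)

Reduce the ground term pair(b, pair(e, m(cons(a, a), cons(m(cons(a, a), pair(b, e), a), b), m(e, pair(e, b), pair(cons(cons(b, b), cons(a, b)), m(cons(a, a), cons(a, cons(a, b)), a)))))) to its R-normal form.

1. pair(b, pair(e, m(cons(a, a), cons(m(cons(a, a), pair(b, e), a), b), m(e, pair(e, b), pair(cons(cons(b, b), cons(a, b)), m(cons(a, a), cons(a, cons(a, b)), a))))))  →  pair(b, pair(e, m(cons(a, a), cons(pair(b, e), b), m(e, pair(e, b), pair(cons(cons(b, b), cons(a, b)), m(cons(a, a), cons(a, cons(a, b)), a))))))   [R7 at 2.2.2.1]
2. pair(b, pair(e, m(cons(a, a), cons(pair(b, e), b), m(e, pair(e, b), pair(cons(cons(b, b), cons(a, b)), m(cons(a, a), cons(a, cons(a, b)), a))))))  →  pair(b, pair(e, m(cons(a, a), cons(pair(b, e), b), a)))   [R2 at 2.2.3]
3. pair(b, pair(e, m(cons(a, a), cons(pair(b, e), b), a)))  →  pair(b, pair(e, cons(pair(b, e), b)))   [R7 at 2.2]

pair(b, pair(e, cons(pair(b, e), b)))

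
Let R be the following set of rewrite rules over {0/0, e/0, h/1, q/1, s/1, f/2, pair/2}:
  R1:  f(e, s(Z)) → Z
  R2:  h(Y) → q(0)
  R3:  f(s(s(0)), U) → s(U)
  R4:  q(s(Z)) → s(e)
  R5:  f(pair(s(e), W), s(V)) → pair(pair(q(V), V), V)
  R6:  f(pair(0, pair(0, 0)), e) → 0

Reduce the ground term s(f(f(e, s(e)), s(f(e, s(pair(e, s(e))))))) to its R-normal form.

s(pair(e, s(e)))

1. s(f(f(e, s(e)), s(f(e, s(pair(e, s(e)))))))  →  s(f(e, s(f(e, s(pair(e, s(e)))))))   [R1 at 1.1]
2. s(f(e, s(f(e, s(pair(e, s(e)))))))  →  s(f(e, s(pair(e, s(e)))))   [R1 at 1]
3. s(f(e, s(pair(e, s(e)))))  →  s(pair(e, s(e)))   [R1 at 1]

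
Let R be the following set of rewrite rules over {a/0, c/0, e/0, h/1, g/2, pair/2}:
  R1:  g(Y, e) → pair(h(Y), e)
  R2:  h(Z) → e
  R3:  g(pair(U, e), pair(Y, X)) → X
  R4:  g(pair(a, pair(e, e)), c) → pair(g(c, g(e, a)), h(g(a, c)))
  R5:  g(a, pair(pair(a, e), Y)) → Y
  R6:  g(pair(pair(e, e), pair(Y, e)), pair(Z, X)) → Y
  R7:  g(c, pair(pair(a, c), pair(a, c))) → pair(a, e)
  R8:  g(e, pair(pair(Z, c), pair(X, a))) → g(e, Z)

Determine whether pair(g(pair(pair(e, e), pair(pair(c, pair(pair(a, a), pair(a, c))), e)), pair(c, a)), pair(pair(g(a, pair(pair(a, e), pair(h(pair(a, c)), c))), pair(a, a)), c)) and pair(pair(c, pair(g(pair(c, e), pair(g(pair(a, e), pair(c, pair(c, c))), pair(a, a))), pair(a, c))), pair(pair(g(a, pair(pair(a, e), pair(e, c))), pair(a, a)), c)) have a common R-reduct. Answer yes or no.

Reduce t₁ = pair(g(pair(pair(e, e), pair(pair(c, pair(pair(a, a), pair(a, c))), e)), pair(c, a)), pair(pair(g(a, pair(pair(a, e), pair(h(pair(a, c)), c))), pair(a, a)), c)):
1. pair(g(pair(pair(e, e), pair(pair(c, pair(pair(a, a), pair(a, c))), e)), pair(c, a)), pair(pair(g(a, pair(pair(a, e), pair(h(pair(a, c)), c))), pair(a, a)), c))  →  pair(pair(c, pair(pair(a, a), pair(a, c))), pair(pair(g(a, pair(pair(a, e), pair(h(pair(a, c)), c))), pair(a, a)), c))   [R6 at 1]
2. pair(pair(c, pair(pair(a, a), pair(a, c))), pair(pair(g(a, pair(pair(a, e), pair(h(pair(a, c)), c))), pair(a, a)), c))  →  pair(pair(c, pair(pair(a, a), pair(a, c))), pair(pair(pair(h(pair(a, c)), c), pair(a, a)), c))   [R5 at 2.1.1]
3. pair(pair(c, pair(pair(a, a), pair(a, c))), pair(pair(pair(h(pair(a, c)), c), pair(a, a)), c))  →  pair(pair(c, pair(pair(a, a), pair(a, c))), pair(pair(pair(e, c), pair(a, a)), c))   [R2 at 2.1.1.1]

Reduce t₂ = pair(pair(c, pair(g(pair(c, e), pair(g(pair(a, e), pair(c, pair(c, c))), pair(a, a))), pair(a, c))), pair(pair(g(a, pair(pair(a, e), pair(e, c))), pair(a, a)), c)):
1. pair(pair(c, pair(g(pair(c, e), pair(g(pair(a, e), pair(c, pair(c, c))), pair(a, a))), pair(a, c))), pair(pair(g(a, pair(pair(a, e), pair(e, c))), pair(a, a)), c))  →  pair(pair(c, pair(pair(a, a), pair(a, c))), pair(pair(g(a, pair(pair(a, e), pair(e, c))), pair(a, a)), c))   [R3 at 1.2.1]
2. pair(pair(c, pair(pair(a, a), pair(a, c))), pair(pair(g(a, pair(pair(a, e), pair(e, c))), pair(a, a)), c))  →  pair(pair(c, pair(pair(a, a), pair(a, c))), pair(pair(pair(e, c), pair(a, a)), c))   [R5 at 2.1.1]

yes — NF(t₁) = pair(pair(c, pair(pair(a, a), pair(a, c))), pair(pair(pair(e, c), pair(a, a)), c)), NF(t₂) = pair(pair(c, pair(pair(a, a), pair(a, c))), pair(pair(pair(e, c), pair(a, a)), c))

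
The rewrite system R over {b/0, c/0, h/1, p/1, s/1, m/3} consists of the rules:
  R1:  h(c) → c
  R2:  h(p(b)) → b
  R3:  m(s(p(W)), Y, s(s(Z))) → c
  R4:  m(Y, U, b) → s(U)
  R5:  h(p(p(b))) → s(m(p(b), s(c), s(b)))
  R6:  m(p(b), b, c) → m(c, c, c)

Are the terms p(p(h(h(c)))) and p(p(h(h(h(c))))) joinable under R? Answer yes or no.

yes — NF(t₁) = p(p(c)), NF(t₂) = p(p(c))

Reduce t₁ = p(p(h(h(c)))):
1. p(p(h(h(c))))  →  p(p(h(c)))   [R1 at 1.1.1]
2. p(p(h(c)))  →  p(p(c))   [R1 at 1.1]

Reduce t₂ = p(p(h(h(h(c))))):
1. p(p(h(h(h(c)))))  →  p(p(h(h(c))))   [R1 at 1.1.1.1]
2. p(p(h(h(c))))  →  p(p(h(c)))   [R1 at 1.1.1]
3. p(p(h(c)))  →  p(p(c))   [R1 at 1.1]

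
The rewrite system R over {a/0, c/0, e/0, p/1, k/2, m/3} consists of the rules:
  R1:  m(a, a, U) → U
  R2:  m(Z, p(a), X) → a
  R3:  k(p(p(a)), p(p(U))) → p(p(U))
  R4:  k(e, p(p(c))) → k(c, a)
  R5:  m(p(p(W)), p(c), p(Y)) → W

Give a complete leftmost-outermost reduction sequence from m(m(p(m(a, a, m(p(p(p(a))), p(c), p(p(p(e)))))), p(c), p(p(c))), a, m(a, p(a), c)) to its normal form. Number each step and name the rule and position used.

a

1. m(m(p(m(a, a, m(p(p(p(a))), p(c), p(p(p(e)))))), p(c), p(p(c))), a, m(a, p(a), c))  →  m(m(p(m(p(p(p(a))), p(c), p(p(p(e))))), p(c), p(p(c))), a, m(a, p(a), c))   [R1 at 1.1.1]
2. m(m(p(m(p(p(p(a))), p(c), p(p(p(e))))), p(c), p(p(c))), a, m(a, p(a), c))  →  m(m(p(p(a)), p(c), p(p(c))), a, m(a, p(a), c))   [R5 at 1.1.1]
3. m(m(p(p(a)), p(c), p(p(c))), a, m(a, p(a), c))  →  m(a, a, m(a, p(a), c))   [R5 at 1]
4. m(a, a, m(a, p(a), c))  →  m(a, p(a), c)   [R1 at ε]
5. m(a, p(a), c)  →  a   [R2 at ε]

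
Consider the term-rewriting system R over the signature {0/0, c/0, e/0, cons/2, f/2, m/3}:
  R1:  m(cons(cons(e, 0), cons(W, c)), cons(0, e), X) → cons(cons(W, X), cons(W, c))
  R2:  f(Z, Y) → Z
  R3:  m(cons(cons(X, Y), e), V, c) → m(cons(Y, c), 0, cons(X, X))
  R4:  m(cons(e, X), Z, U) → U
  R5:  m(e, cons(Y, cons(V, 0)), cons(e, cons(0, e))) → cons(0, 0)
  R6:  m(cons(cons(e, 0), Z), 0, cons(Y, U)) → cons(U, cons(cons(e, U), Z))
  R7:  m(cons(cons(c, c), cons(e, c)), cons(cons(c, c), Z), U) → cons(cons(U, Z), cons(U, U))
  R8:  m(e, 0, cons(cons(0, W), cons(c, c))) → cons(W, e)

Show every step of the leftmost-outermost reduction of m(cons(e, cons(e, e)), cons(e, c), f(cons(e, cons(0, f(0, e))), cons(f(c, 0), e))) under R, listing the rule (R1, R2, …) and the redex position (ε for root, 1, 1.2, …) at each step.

cons(e, cons(0, 0))

1. m(cons(e, cons(e, e)), cons(e, c), f(cons(e, cons(0, f(0, e))), cons(f(c, 0), e)))  →  f(cons(e, cons(0, f(0, e))), cons(f(c, 0), e))   [R4 at ε]
2. f(cons(e, cons(0, f(0, e))), cons(f(c, 0), e))  →  cons(e, cons(0, f(0, e)))   [R2 at ε]
3. cons(e, cons(0, f(0, e)))  →  cons(e, cons(0, 0))   [R2 at 2.2]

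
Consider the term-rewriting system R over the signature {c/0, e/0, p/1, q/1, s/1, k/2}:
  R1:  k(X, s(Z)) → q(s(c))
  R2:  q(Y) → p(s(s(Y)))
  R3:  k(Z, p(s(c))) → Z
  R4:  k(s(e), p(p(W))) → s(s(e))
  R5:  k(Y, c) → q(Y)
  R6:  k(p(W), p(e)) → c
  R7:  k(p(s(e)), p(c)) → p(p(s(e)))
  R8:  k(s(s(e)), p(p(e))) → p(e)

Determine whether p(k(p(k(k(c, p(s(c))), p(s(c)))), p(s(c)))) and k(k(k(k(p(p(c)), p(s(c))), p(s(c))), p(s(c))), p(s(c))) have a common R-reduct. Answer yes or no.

Reduce t₁ = p(k(p(k(k(c, p(s(c))), p(s(c)))), p(s(c)))):
1. p(k(p(k(k(c, p(s(c))), p(s(c)))), p(s(c))))  →  p(p(k(k(c, p(s(c))), p(s(c)))))   [R3 at 1]
2. p(p(k(k(c, p(s(c))), p(s(c)))))  →  p(p(k(c, p(s(c)))))   [R3 at 1.1]
3. p(p(k(c, p(s(c)))))  →  p(p(c))   [R3 at 1.1]

Reduce t₂ = k(k(k(k(p(p(c)), p(s(c))), p(s(c))), p(s(c))), p(s(c))):
1. k(k(k(k(p(p(c)), p(s(c))), p(s(c))), p(s(c))), p(s(c)))  →  k(k(k(p(p(c)), p(s(c))), p(s(c))), p(s(c)))   [R3 at ε]
2. k(k(k(p(p(c)), p(s(c))), p(s(c))), p(s(c)))  →  k(k(p(p(c)), p(s(c))), p(s(c)))   [R3 at ε]
3. k(k(p(p(c)), p(s(c))), p(s(c)))  →  k(p(p(c)), p(s(c)))   [R3 at ε]
4. k(p(p(c)), p(s(c)))  →  p(p(c))   [R3 at ε]

yes — NF(t₁) = p(p(c)), NF(t₂) = p(p(c))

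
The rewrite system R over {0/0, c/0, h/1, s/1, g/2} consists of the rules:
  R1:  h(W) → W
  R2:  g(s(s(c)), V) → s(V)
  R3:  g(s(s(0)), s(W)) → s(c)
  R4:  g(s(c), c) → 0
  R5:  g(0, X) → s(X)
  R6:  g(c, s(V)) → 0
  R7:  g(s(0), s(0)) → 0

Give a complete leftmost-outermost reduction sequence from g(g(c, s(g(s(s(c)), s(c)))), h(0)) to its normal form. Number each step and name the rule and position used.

s(0)

1. g(g(c, s(g(s(s(c)), s(c)))), h(0))  →  g(0, h(0))   [R6 at 1]
2. g(0, h(0))  →  s(h(0))   [R5 at ε]
3. s(h(0))  →  s(0)   [R1 at 1]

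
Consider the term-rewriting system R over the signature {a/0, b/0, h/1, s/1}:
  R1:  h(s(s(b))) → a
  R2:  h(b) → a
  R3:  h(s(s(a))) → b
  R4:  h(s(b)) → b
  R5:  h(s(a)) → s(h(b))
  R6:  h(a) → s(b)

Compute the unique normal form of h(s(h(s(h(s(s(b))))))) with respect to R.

1. h(s(h(s(h(s(s(b)))))))  →  h(s(h(s(a))))   [R1 at 1.1.1.1]
2. h(s(h(s(a))))  →  h(s(s(h(b))))   [R5 at 1.1]
3. h(s(s(h(b))))  →  h(s(s(a)))   [R2 at 1.1.1]
4. h(s(s(a)))  →  b   [R3 at ε]

b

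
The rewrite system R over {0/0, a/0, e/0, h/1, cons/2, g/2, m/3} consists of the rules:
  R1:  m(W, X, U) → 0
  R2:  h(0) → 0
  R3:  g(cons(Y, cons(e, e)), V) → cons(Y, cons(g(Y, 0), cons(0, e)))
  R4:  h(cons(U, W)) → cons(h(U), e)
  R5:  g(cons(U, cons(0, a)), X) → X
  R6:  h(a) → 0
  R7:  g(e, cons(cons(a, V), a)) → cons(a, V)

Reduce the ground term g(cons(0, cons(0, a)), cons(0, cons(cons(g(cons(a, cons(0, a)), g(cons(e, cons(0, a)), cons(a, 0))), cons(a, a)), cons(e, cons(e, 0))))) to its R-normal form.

1. g(cons(0, cons(0, a)), cons(0, cons(cons(g(cons(a, cons(0, a)), g(cons(e, cons(0, a)), cons(a, 0))), cons(a, a)), cons(e, cons(e, 0)))))  →  cons(0, cons(cons(g(cons(a, cons(0, a)), g(cons(e, cons(0, a)), cons(a, 0))), cons(a, a)), cons(e, cons(e, 0))))   [R5 at ε]
2. cons(0, cons(cons(g(cons(a, cons(0, a)), g(cons(e, cons(0, a)), cons(a, 0))), cons(a, a)), cons(e, cons(e, 0))))  →  cons(0, cons(cons(g(cons(e, cons(0, a)), cons(a, 0)), cons(a, a)), cons(e, cons(e, 0))))   [R5 at 2.1.1]
3. cons(0, cons(cons(g(cons(e, cons(0, a)), cons(a, 0)), cons(a, a)), cons(e, cons(e, 0))))  →  cons(0, cons(cons(cons(a, 0), cons(a, a)), cons(e, cons(e, 0))))   [R5 at 2.1.1]

cons(0, cons(cons(cons(a, 0), cons(a, a)), cons(e, cons(e, 0))))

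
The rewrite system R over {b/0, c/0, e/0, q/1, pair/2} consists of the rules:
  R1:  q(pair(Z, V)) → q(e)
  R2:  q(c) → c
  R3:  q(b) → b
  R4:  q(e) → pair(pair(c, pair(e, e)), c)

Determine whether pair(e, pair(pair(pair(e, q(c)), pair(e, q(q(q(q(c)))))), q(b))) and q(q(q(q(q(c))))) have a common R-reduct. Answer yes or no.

no — NF(t₁) = pair(e, pair(pair(pair(e, c), pair(e, c)), b)), NF(t₂) = c

Reduce t₁ = pair(e, pair(pair(pair(e, q(c)), pair(e, q(q(q(q(c)))))), q(b))):
1. pair(e, pair(pair(pair(e, q(c)), pair(e, q(q(q(q(c)))))), q(b)))  →  pair(e, pair(pair(pair(e, c), pair(e, q(q(q(q(c)))))), q(b)))   [R2 at 2.1.1.2]
2. pair(e, pair(pair(pair(e, c), pair(e, q(q(q(q(c)))))), q(b)))  →  pair(e, pair(pair(pair(e, c), pair(e, q(q(q(c))))), q(b)))   [R2 at 2.1.2.2.1.1.1]
3. pair(e, pair(pair(pair(e, c), pair(e, q(q(q(c))))), q(b)))  →  pair(e, pair(pair(pair(e, c), pair(e, q(q(c)))), q(b)))   [R2 at 2.1.2.2.1.1]
4. pair(e, pair(pair(pair(e, c), pair(e, q(q(c)))), q(b)))  →  pair(e, pair(pair(pair(e, c), pair(e, q(c))), q(b)))   [R2 at 2.1.2.2.1]
5. pair(e, pair(pair(pair(e, c), pair(e, q(c))), q(b)))  →  pair(e, pair(pair(pair(e, c), pair(e, c)), q(b)))   [R2 at 2.1.2.2]
6. pair(e, pair(pair(pair(e, c), pair(e, c)), q(b)))  →  pair(e, pair(pair(pair(e, c), pair(e, c)), b))   [R3 at 2.2]

Reduce t₂ = q(q(q(q(q(c))))):
1. q(q(q(q(q(c)))))  →  q(q(q(q(c))))   [R2 at 1.1.1.1]
2. q(q(q(q(c))))  →  q(q(q(c)))   [R2 at 1.1.1]
3. q(q(q(c)))  →  q(q(c))   [R2 at 1.1]
4. q(q(c))  →  q(c)   [R2 at 1]
5. q(c)  →  c   [R2 at ε]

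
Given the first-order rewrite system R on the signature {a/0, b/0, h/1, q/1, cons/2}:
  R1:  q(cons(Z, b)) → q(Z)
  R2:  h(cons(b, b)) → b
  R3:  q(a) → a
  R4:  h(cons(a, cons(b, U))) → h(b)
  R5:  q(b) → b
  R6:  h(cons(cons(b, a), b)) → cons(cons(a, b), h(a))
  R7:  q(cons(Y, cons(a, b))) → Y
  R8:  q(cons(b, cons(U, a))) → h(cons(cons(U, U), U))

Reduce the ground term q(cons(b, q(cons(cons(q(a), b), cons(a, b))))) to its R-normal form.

b

1. q(cons(b, q(cons(cons(q(a), b), cons(a, b)))))  →  q(cons(b, cons(q(a), b)))   [R7 at 1.2]
2. q(cons(b, cons(q(a), b)))  →  q(cons(b, cons(a, b)))   [R3 at 1.2.1]
3. q(cons(b, cons(a, b)))  →  b   [R7 at ε]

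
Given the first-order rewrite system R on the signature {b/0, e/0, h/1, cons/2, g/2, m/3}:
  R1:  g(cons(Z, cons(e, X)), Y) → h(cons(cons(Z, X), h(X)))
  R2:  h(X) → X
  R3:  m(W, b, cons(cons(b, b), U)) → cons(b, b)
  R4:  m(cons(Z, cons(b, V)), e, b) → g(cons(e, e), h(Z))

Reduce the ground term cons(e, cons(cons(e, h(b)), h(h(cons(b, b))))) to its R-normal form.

1. cons(e, cons(cons(e, h(b)), h(h(cons(b, b)))))  →  cons(e, cons(cons(e, b), h(h(cons(b, b)))))   [R2 at 2.1.2]
2. cons(e, cons(cons(e, b), h(h(cons(b, b)))))  →  cons(e, cons(cons(e, b), h(cons(b, b))))   [R2 at 2.2]
3. cons(e, cons(cons(e, b), h(cons(b, b))))  →  cons(e, cons(cons(e, b), cons(b, b)))   [R2 at 2.2]

cons(e, cons(cons(e, b), cons(b, b)))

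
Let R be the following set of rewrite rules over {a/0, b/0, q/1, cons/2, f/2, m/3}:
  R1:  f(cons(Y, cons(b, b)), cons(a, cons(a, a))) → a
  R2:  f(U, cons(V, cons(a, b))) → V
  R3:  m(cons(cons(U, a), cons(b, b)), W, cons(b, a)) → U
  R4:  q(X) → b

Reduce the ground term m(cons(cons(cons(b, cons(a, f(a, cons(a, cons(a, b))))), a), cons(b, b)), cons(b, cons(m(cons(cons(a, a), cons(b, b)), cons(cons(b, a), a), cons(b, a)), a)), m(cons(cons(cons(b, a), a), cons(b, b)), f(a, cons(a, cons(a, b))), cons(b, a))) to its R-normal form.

1. m(cons(cons(cons(b, cons(a, f(a, cons(a, cons(a, b))))), a), cons(b, b)), cons(b, cons(m(cons(cons(a, a), cons(b, b)), cons(cons(b, a), a), cons(b, a)), a)), m(cons(cons(cons(b, a), a), cons(b, b)), f(a, cons(a, cons(a, b))), cons(b, a)))  →  m(cons(cons(cons(b, cons(a, a)), a), cons(b, b)), cons(b, cons(m(cons(cons(a, a), cons(b, b)), cons(cons(b, a), a), cons(b, a)), a)), m(cons(cons(cons(b, a), a), cons(b, b)), f(a, cons(a, cons(a, b))), cons(b, a)))   [R2 at 1.1.1.2.2]
2. m(cons(cons(cons(b, cons(a, a)), a), cons(b, b)), cons(b, cons(m(cons(cons(a, a), cons(b, b)), cons(cons(b, a), a), cons(b, a)), a)), m(cons(cons(cons(b, a), a), cons(b, b)), f(a, cons(a, cons(a, b))), cons(b, a)))  →  m(cons(cons(cons(b, cons(a, a)), a), cons(b, b)), cons(b, cons(a, a)), m(cons(cons(cons(b, a), a), cons(b, b)), f(a, cons(a, cons(a, b))), cons(b, a)))   [R3 at 2.2.1]
3. m(cons(cons(cons(b, cons(a, a)), a), cons(b, b)), cons(b, cons(a, a)), m(cons(cons(cons(b, a), a), cons(b, b)), f(a, cons(a, cons(a, b))), cons(b, a)))  →  m(cons(cons(cons(b, cons(a, a)), a), cons(b, b)), cons(b, cons(a, a)), cons(b, a))   [R3 at 3]
4. m(cons(cons(cons(b, cons(a, a)), a), cons(b, b)), cons(b, cons(a, a)), cons(b, a))  →  cons(b, cons(a, a))   [R3 at ε]

cons(b, cons(a, a))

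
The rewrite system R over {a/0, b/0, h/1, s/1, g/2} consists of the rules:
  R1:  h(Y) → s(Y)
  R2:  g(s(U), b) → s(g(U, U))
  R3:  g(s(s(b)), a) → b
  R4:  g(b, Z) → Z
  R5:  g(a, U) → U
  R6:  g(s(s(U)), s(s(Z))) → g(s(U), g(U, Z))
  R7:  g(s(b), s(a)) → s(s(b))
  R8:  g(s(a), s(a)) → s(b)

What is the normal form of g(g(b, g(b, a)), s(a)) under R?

s(a)

1. g(g(b, g(b, a)), s(a))  →  g(g(b, a), s(a))   [R4 at 1]
2. g(g(b, a), s(a))  →  g(a, s(a))   [R4 at 1]
3. g(a, s(a))  →  s(a)   [R5 at ε]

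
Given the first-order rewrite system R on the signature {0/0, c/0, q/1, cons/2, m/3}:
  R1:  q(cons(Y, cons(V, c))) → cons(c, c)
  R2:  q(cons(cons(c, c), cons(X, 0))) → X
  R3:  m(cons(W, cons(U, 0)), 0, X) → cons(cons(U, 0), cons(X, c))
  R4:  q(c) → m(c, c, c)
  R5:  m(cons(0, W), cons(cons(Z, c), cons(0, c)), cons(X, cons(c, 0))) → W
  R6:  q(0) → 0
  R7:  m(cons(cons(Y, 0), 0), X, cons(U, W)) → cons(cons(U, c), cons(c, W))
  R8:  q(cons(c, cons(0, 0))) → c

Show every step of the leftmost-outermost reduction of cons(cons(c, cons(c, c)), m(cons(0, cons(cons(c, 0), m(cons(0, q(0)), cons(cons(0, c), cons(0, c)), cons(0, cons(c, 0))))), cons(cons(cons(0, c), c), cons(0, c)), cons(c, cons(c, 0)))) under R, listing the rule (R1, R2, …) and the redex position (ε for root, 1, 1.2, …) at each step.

cons(cons(c, cons(c, c)), cons(cons(c, 0), 0))

1. cons(cons(c, cons(c, c)), m(cons(0, cons(cons(c, 0), m(cons(0, q(0)), cons(cons(0, c), cons(0, c)), cons(0, cons(c, 0))))), cons(cons(cons(0, c), c), cons(0, c)), cons(c, cons(c, 0))))  →  cons(cons(c, cons(c, c)), cons(cons(c, 0), m(cons(0, q(0)), cons(cons(0, c), cons(0, c)), cons(0, cons(c, 0)))))   [R5 at 2]
2. cons(cons(c, cons(c, c)), cons(cons(c, 0), m(cons(0, q(0)), cons(cons(0, c), cons(0, c)), cons(0, cons(c, 0)))))  →  cons(cons(c, cons(c, c)), cons(cons(c, 0), q(0)))   [R5 at 2.2]
3. cons(cons(c, cons(c, c)), cons(cons(c, 0), q(0)))  →  cons(cons(c, cons(c, c)), cons(cons(c, 0), 0))   [R6 at 2.2]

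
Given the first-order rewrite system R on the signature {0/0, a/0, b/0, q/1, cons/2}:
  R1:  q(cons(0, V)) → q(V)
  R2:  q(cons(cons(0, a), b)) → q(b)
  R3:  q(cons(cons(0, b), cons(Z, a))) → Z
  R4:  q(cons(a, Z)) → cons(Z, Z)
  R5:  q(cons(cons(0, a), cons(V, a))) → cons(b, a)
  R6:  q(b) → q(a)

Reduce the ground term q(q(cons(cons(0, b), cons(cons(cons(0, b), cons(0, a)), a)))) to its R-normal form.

1. q(q(cons(cons(0, b), cons(cons(cons(0, b), cons(0, a)), a))))  →  q(cons(cons(0, b), cons(0, a)))   [R3 at 1]
2. q(cons(cons(0, b), cons(0, a)))  →  0   [R3 at ε]

0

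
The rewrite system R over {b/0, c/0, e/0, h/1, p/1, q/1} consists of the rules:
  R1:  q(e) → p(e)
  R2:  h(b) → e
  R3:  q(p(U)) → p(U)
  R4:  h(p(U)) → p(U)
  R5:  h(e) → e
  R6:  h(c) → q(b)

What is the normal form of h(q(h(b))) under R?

1. h(q(h(b)))  →  h(q(e))   [R2 at 1.1]
2. h(q(e))  →  h(p(e))   [R1 at 1]
3. h(p(e))  →  p(e)   [R4 at ε]

p(e)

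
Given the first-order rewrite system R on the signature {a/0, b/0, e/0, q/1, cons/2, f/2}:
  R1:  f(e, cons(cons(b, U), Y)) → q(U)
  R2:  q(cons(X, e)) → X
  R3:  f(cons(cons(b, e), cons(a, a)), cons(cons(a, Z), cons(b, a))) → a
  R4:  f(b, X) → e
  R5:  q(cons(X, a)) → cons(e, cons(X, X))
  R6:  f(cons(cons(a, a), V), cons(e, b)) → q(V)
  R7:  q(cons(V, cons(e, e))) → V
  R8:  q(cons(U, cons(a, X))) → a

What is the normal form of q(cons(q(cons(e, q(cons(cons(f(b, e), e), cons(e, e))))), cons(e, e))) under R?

1. q(cons(q(cons(e, q(cons(cons(f(b, e), e), cons(e, e))))), cons(e, e)))  →  q(cons(e, q(cons(cons(f(b, e), e), cons(e, e)))))   [R7 at ε]
2. q(cons(e, q(cons(cons(f(b, e), e), cons(e, e)))))  →  q(cons(e, cons(f(b, e), e)))   [R7 at 1.2]
3. q(cons(e, cons(f(b, e), e)))  →  q(cons(e, cons(e, e)))   [R4 at 1.2.1]
4. q(cons(e, cons(e, e)))  →  e   [R7 at ε]

e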